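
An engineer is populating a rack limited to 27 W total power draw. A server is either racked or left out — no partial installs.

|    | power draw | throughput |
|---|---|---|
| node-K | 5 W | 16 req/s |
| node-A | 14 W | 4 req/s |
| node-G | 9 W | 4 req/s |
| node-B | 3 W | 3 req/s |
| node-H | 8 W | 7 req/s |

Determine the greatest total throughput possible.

30

Take node-K, node-G, node-B, and node-H: power draw 5 + 9 + 3 + 8 = 25 ≤ 27, throughput 16 + 4 + 3 + 7 = 30.
No other feasible combination does better.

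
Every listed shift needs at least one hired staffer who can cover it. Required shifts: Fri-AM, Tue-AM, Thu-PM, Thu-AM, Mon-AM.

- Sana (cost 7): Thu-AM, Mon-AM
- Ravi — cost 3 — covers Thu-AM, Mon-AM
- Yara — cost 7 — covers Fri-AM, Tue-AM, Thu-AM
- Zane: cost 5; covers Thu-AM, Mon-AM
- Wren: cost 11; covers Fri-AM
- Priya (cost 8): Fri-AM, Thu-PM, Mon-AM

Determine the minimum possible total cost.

15

The greedy cost-per-new-shift heuristic would pick Ravi, Yara, and Priya for 18, but a cheaper cover exists.
Choose Yara and Priya: together they cover Fri-AM, Tue-AM, Thu-PM, Thu-AM, Mon-AM — every shift.
Total cost: 7 + 8 = 15.
No cover costs less than 15.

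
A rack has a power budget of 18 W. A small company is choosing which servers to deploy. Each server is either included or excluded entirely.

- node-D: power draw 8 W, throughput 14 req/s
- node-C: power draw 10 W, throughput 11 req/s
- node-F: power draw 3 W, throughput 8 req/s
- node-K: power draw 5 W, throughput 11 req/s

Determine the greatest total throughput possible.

Take node-D, node-F, and node-K: power draw 8 + 3 + 5 = 16 ≤ 18, throughput 14 + 8 + 11 = 33.
No other feasible combination does better.

33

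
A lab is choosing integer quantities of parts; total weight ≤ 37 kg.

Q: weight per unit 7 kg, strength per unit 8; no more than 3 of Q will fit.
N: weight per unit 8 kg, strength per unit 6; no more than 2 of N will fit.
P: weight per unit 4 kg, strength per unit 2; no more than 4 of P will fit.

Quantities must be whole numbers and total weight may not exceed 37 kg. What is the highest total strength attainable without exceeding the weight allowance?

36

3×Q and 2×N: weight 37 ≤ 37, strength 3·8 + 2·6 = 36.
3×Q, 1×N, and 2×P: weight 37 ≤ 37, strength 3·8 + 1·6 + 2·2 = 34.
Best is 36.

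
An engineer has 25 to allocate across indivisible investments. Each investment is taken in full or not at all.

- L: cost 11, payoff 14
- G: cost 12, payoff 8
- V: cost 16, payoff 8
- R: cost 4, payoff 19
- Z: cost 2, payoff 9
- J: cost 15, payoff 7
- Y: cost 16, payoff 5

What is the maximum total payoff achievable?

42

Allowing fractional choices, the relaxed optimum would be about 47.3, but investments are indivisible.
L + R + Z: cost 11 + 4 + 2 = 17 ≤ 25, payoff 14 + 19 + 9 = 42.
G + R + Z: cost 12 + 4 + 2 = 18 ≤ 25, payoff 8 + 19 + 9 = 36.
V + R + Z: cost 16 + 4 + 2 = 22 ≤ 25, payoff 8 + 19 + 9 = 36.
Best is L, R, and Z with total payoff 42.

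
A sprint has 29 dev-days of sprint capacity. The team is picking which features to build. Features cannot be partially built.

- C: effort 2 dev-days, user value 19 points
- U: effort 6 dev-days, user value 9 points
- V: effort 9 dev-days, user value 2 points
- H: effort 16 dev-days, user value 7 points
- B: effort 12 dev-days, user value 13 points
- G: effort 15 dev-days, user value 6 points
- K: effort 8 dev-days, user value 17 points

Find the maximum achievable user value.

C + U + B + K: effort 2 + 6 + 12 + 8 = 28 ≤ 29, user value 19 + 9 + 13 + 17 = 58.
C + B + K: effort 2 + 12 + 8 = 22 ≤ 29, user value 19 + 13 + 17 = 49.
C + U + V + K: effort 2 + 6 + 9 + 8 = 25 ≤ 29, user value 19 + 9 + 2 + 17 = 47.
Best is C, U, B, and K with total user value 58.

58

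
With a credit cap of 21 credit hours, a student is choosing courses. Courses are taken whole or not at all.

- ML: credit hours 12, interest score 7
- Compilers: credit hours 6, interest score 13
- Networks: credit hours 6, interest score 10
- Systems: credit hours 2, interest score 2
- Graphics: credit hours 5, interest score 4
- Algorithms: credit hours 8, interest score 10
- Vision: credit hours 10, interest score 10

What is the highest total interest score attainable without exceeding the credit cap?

Allowing fractional choices, the relaxed optimum would be about 34.0, but courses are indivisible.
Compilers + Networks + Algorithms: credit hours 6 + 6 + 8 = 20 ≤ 21, interest score 13 + 10 + 10 = 33.
Compilers + Networks + Systems + Graphics: credit hours 6 + 6 + 2 + 5 = 19 ≤ 21, interest score 13 + 10 + 2 + 4 = 29.
Compilers + Systems + Graphics + Algorithms: credit hours 6 + 2 + 5 + 8 = 21 ≤ 21, interest score 13 + 2 + 4 + 10 = 29.
Best is Compilers, Networks, and Algorithms with total interest score 33.

33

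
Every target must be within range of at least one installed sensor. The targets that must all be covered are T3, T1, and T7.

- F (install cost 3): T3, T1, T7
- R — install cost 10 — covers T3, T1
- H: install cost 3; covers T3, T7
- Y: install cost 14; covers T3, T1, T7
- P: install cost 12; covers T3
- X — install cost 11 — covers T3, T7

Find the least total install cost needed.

F alone covers T3, T1, T7 — every target.
Total install cost: 3.
No cover costs less than 3.

3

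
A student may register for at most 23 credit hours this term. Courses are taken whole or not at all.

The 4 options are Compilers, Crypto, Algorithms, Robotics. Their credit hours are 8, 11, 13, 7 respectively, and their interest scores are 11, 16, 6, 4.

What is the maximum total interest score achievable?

Compilers + Algorithms: credit hours 8 + 13 = 21 ≤ 23, interest score 11 + 6 = 17.
Crypto + Robotics: credit hours 11 + 7 = 18 ≤ 23, interest score 16 + 4 = 20.
Compilers + Crypto: credit hours 8 + 11 = 19 ≤ 23, interest score 11 + 16 = 27.
Best is Compilers and Crypto with total interest score 27.

27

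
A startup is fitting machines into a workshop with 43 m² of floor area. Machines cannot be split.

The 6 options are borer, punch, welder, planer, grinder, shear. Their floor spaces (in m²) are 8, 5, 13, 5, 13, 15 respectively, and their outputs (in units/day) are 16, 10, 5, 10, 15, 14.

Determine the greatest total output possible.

55

Treat it as a binary knapsack problem.
borer + punch + grinder + shear: floor space 8 + 5 + 13 + 15 = 41 ≤ 43, output 16 + 10 + 15 + 14 = 55.
borer + planer + grinder + shear: floor space 8 + 5 + 13 + 15 = 41 ≤ 43, output 16 + 10 + 15 + 14 = 55.
The maximum output is 55; one optimal choice is borer, punch, grinder, and shear.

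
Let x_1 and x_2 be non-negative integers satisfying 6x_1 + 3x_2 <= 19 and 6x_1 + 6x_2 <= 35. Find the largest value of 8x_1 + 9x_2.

The continuous relaxation peaks at (0, 5.83) with value 52.50; rounding to a feasible lattice point costs some objective.
(x_1,x_2)=(0,5): 6·0+3·5=15≤19, 6·0+6·5=30≤35, objective 45.
(x_1,x_2)=(1,4): 6·1+3·4=18≤19, 6·1+6·4=30≤35, objective 44.
(x_1,x_2)=(0,4): 6·0+3·4=12≤19, 6·0+6·4=24≤35, objective 36.
The best lattice point is (0,5), giving 45.

45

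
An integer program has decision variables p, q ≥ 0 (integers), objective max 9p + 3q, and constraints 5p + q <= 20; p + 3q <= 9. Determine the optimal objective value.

The continuous relaxation peaks at (3.64, 1.79) with value 38.14; rounding to a feasible lattice point costs some objective.
(p,q)=(4,0): 5·4+1·0=20≤20, 1·4+3·0=4≤9, objective 36.
(p,q)=(3,2): 5·3+1·2=17≤20, 1·3+3·2=9≤9, objective 33.
(p,q)=(3,1): 5·3+1·1=16≤20, 1·3+3·1=6≤9, objective 30.
(p,q)=(3,0): 5·3+1·0=15≤20, 1·3+3·0=3≤9, objective 27.
No feasible integer point exceeds 36.

36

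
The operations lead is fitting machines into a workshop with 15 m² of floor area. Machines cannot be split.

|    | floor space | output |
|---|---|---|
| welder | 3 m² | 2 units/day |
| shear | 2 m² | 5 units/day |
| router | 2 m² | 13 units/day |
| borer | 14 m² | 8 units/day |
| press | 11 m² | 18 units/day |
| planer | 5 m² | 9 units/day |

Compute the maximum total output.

36

Allowing fractional choices, the relaxed optimum would be about 36.8, but machines are indivisible.
welder + shear + router + planer: floor space 3 + 2 + 2 + 5 = 12 ≤ 15, output 2 + 5 + 13 + 9 = 29.
router + press: floor space 2 + 11 = 13 ≤ 15, output 13 + 18 = 31.
shear + router + press: floor space 2 + 2 + 11 = 15 ≤ 15, output 5 + 13 + 18 = 36.
Best is shear, router, and press with total output 36.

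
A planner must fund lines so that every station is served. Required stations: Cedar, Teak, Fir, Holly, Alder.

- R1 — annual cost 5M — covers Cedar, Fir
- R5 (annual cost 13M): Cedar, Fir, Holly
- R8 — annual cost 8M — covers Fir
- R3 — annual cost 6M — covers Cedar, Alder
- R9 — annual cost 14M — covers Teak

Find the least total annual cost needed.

The greedy cost-per-new-station heuristic would pick R1, R3, R5, and R9 for 38, but a cheaper cover exists.
Choose R5, R3, and R9: together they cover Cedar, Teak, Fir, Holly, Alder — every station.
Total annual cost: 13 + 6 + 14 = 33.
No cover costs less than 33.

33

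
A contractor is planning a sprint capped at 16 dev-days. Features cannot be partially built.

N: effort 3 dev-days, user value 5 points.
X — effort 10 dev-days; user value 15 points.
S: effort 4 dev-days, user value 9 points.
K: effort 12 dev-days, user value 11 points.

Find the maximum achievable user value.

24

This is an integer program with binary decision variables.
Take X and S: effort 10 + 4 = 14 ≤ 16, user value 15 + 9 = 24.
No other feasible combination does better.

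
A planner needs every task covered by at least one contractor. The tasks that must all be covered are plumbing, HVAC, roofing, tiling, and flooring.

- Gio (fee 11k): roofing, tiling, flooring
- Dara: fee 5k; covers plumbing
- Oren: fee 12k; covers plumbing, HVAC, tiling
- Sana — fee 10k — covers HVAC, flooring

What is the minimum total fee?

23

The greedy cost-per-new-task heuristic would pick Gio, Dara, and Sana for 26, but a cheaper cover exists.
Choose Gio and Oren: together they cover plumbing, HVAC, roofing, tiling, flooring — every task.
Total fee: 11 + 12 = 23.
No cover costs less than 23.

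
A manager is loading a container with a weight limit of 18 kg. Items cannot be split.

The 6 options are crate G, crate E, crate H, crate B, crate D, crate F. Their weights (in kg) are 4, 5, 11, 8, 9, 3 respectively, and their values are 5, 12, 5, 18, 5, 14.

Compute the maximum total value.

Take crate E, crate B, and crate F: weight 5 + 8 + 3 = 16 ≤ 18, value 12 + 18 + 14 = 44.
No other feasible combination does better.

44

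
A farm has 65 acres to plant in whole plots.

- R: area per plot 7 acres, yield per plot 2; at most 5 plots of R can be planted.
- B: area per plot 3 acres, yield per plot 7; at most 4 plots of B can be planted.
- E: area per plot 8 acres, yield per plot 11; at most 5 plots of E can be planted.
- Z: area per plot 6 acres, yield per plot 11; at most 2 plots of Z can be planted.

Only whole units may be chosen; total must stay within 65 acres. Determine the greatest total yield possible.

105

3×B, 5×E, and 2×Z: area 61 ≤ 65, yield 3·7 + 5·11 + 2·11 = 98.
4×B, 5×E, and 2×Z: area 64 ≤ 65, yield 4·7 + 5·11 + 2·11 = 105.
Best is 105.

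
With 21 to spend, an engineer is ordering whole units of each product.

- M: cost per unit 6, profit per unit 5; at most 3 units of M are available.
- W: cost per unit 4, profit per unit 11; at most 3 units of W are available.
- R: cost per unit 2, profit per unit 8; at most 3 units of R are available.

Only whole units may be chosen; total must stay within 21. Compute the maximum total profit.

3×W and 3×R: cost 18 ≤ 21, profit 3·11 + 3·8 = 57.
1×M, 2×W, and 3×R: cost 20 ≤ 21, profit 1·5 + 2·11 + 3·8 = 51.
Best is 57.

57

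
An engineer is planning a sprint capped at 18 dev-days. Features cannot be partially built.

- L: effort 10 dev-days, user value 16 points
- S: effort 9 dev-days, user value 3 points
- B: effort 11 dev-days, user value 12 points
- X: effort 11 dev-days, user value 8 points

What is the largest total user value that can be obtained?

X: effort 11 ≤ 18, user value 8.
B: effort 11 ≤ 18, user value 12.
L: effort 10 ≤ 18, user value 16.
Best is L with total user value 16.

16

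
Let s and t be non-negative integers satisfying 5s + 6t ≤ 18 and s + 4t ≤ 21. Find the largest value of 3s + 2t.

9

(s,t)=(3,0): 5·3+6·0=15≤18, 1·3+4·0=3≤21, objective 9.
(s,t)=(2,1): 5·2+6·1=16≤18, 1·2+4·1=6≤21, objective 8.
(s,t)=(2,0): 5·2+6·0=10≤18, 1·2+4·0=2≤21, objective 6.
Maximum is 9 at (s,t)=(3,0).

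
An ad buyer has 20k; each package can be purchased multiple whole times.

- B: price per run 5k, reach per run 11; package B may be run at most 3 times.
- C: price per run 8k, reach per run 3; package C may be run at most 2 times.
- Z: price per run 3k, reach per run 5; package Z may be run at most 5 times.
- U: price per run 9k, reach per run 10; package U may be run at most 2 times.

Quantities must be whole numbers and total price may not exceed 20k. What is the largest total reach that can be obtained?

38

Take 3×B and 1×Z: price 18 ≤ 20, reach 3·11 + 1·5 = 38.
B has the best ratio (11/5) and is taken to its limit of 3; remaining capacity is filled optimally with the others.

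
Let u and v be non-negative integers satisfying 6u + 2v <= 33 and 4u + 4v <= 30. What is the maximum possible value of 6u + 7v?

49

Relaxing integrality, the LP optimum is 52.50 at (u,v) = (0, 7.5), which is not an integer point.
(u,v)=(0,7): 6·0+2·7=14≤33, 4·0+4·7=28≤30, objective 49.
(u,v)=(1,6): 6·1+2·6=18≤33, 4·1+4·6=28≤30, objective 48.
(u,v)=(0,6): 6·0+2·6=12≤33, 4·0+4·6=24≤30, objective 42.
Maximum is 49 at (u,v)=(0,7).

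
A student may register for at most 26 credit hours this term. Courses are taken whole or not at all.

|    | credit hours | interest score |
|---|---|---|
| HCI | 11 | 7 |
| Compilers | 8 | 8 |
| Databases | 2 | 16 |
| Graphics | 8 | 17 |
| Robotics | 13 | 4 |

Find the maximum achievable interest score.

41

Allowing fractional choices, the relaxed optimum would be about 46.1, but courses are indivisible.
HCI + Databases + Graphics: credit hours 11 + 2 + 8 = 21 ≤ 26, interest score 7 + 16 + 17 = 40.
Compilers + Databases + Graphics: credit hours 8 + 2 + 8 = 18 ≤ 26, interest score 8 + 16 + 17 = 41.
Best is Compilers, Databases, and Graphics with total interest score 41.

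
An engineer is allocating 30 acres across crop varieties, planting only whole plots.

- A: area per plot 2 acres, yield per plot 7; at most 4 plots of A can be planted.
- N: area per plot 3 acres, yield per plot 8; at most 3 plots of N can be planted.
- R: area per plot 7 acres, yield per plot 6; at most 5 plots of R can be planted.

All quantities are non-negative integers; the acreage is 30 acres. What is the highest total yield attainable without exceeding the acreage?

This is a bounded integer knapsack.
4×A, 3×N, and 1×R: area 24 ≤ 30, yield 4·7 + 3·8 + 1·6 = 58.
3×A, 3×N, and 2×R: area 29 ≤ 30, yield 3·7 + 3·8 + 2·6 = 57.
Best is 58.

58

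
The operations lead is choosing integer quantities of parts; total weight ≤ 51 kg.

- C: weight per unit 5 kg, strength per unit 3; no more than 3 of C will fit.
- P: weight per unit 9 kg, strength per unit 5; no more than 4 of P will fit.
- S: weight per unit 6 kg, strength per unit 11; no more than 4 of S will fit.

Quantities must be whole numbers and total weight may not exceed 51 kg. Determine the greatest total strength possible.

59

3×P and 4×S: weight 51 ≤ 51, strength 3·5 + 4·11 = 59.
3×C, 1×P, and 4×S: weight 48 ≤ 51, strength 3·3 + 1·5 + 4·11 = 58.
Best is 59.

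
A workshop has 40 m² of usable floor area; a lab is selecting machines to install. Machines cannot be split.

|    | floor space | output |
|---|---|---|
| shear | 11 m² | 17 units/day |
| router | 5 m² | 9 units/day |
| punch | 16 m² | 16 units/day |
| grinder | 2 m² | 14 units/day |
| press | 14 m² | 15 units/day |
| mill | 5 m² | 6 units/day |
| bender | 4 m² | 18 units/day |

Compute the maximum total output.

74

Take shear, router, punch, grinder, and bender: floor space 11 + 5 + 16 + 2 + 4 = 38 ≤ 40, output 17 + 9 + 16 + 14 + 18 = 74.
No other feasible combination does better.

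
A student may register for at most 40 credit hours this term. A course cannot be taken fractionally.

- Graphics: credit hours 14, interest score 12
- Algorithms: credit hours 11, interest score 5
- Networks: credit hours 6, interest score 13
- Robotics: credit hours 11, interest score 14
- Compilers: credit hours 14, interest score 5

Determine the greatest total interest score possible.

Take Graphics, Networks, and Robotics: credit hours 14 + 6 + 11 = 31 ≤ 40, interest score 12 + 13 + 14 = 39.
No other feasible combination does better.

39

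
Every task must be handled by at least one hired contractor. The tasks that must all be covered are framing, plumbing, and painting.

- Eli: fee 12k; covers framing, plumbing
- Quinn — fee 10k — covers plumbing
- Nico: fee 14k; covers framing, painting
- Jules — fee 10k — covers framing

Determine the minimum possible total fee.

The greedy cost-per-new-task heuristic would pick Eli and Nico for 26, but a cheaper cover exists.
Choose Quinn and Nico: together they cover framing, plumbing, painting — every task.
Total fee: 10 + 14 = 24.
No cover costs less than 24.

24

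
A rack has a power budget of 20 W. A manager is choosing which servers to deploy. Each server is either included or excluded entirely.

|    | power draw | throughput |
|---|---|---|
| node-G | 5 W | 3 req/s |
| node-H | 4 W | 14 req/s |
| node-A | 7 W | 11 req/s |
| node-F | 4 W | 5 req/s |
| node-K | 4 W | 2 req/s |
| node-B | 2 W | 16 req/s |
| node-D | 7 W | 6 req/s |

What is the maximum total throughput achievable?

47

This is an integer program with binary decision variables.
node-H + node-A + node-B + node-D: power draw 4 + 7 + 2 + 7 = 20 ≤ 20, throughput 14 + 11 + 16 + 6 = 47.
node-H + node-A + node-F + node-B: power draw 4 + 7 + 4 + 2 = 17 ≤ 20, throughput 14 + 11 + 5 + 16 = 46.
Best is node-H, node-A, node-B, and node-D with total throughput 47.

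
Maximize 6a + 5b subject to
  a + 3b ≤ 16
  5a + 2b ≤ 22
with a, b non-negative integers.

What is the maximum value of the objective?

The continuous relaxation peaks at (2.62, 4.46) with value 38.00; rounding to a feasible lattice point costs some objective.
(a,b)=(3,3): 1·3+3·3=12≤16, 5·3+2·3=21≤22, objective 33.
(a,b)=(2,4): 1·2+3·4=14≤16, 5·2+2·4=18≤22, objective 32.
No feasible integer point exceeds 33.

33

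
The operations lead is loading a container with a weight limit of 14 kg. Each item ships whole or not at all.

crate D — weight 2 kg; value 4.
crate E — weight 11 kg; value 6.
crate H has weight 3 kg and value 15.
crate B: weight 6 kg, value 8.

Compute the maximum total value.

This is a 0-1 knapsack instance.
Take crate D, crate H, and crate B: weight 2 + 3 + 6 = 11 ≤ 14, value 4 + 15 + 8 = 27.
No other feasible combination does better.

27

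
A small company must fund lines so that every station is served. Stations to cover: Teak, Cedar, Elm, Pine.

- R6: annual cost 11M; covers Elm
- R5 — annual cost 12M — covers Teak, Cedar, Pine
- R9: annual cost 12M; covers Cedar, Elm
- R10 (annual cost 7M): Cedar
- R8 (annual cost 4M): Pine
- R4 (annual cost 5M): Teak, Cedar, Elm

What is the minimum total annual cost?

Choose R8 and R4: together they cover Teak, Cedar, Elm, Pine — every station.
Total annual cost: 4 + 5 = 9.
No cover costs less than 9.

9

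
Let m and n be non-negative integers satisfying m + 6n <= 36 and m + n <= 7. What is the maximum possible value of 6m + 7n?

47

The continuous relaxation peaks at (1.2, 5.8) with value 47.80; rounding to a feasible lattice point costs some objective.
(m,n)=(2,5): 1·2+6·5=32≤36, 1·2+1·5=7≤7, objective 47.
(m,n)=(3,4): 1·3+6·4=27≤36, 1·3+1·4=7≤7, objective 46.
Maximum is 47 at (m,n)=(2,5).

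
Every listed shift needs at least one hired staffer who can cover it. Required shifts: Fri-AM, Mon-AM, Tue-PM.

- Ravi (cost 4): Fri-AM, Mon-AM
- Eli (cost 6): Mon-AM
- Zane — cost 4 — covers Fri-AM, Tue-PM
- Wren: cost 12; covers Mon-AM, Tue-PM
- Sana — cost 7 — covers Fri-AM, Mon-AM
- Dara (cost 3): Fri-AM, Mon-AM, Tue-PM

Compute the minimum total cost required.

3

Dara alone covers Fri-AM, Mon-AM, Tue-PM — every shift.
Total cost: 3.
No cover costs less than 3.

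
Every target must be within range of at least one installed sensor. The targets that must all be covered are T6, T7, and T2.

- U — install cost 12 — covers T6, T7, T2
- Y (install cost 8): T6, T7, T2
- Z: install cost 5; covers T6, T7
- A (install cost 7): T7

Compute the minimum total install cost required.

The greedy cost-per-new-target heuristic would pick Z and Y for 13, but a cheaper cover exists.
Y alone covers T6, T7, T2 — every target.
Total install cost: 8.
No cover costs less than 8.

8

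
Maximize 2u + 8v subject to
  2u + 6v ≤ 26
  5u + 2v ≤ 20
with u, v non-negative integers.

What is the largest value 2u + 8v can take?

34

(u,v)=(1,4) is feasible, giving 34.
(u,v)=(0,4) is feasible, giving 32.
(u,v)=(2,3) is feasible, giving 28.
Maximum is 34 at (u,v)=(1,4).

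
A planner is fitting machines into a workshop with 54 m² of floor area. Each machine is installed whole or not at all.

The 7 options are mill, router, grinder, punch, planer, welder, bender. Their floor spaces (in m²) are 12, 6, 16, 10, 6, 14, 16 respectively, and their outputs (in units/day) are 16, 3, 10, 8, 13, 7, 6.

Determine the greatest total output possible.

Treat it as a binary knapsack problem.
Allowing fractional choices, the relaxed optimum would be about 52.0, but machines are indivisible.
mill + grinder + punch + planer: floor space 12 + 16 + 10 + 6 = 44 ≤ 54, output 16 + 10 + 8 + 13 = 47.
mill + router + grinder + planer + welder: floor space 12 + 6 + 16 + 6 + 14 = 54 ≤ 54, output 16 + 3 + 10 + 13 + 7 = 49.
mill + router + grinder + punch + planer: floor space 12 + 6 + 16 + 10 + 6 = 50 ≤ 54, output 16 + 3 + 10 + 8 + 13 = 50.
Best is mill, router, grinder, punch, and planer with total output 50.

50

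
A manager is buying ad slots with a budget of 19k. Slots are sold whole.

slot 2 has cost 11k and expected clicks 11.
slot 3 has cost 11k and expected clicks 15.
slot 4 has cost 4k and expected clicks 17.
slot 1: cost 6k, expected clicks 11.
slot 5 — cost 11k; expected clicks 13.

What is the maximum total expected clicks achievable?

32

Allowing fractional choices, the relaxed optimum would be about 40.3, but ad slots are indivisible.
slot 4 + slot 1: cost 4 + 6 = 10 ≤ 19, expected clicks 17 + 11 = 28.
slot 3 + slot 4: cost 11 + 4 = 15 ≤ 19, expected clicks 15 + 17 = 32.
slot 4 + slot 5: cost 4 + 11 = 15 ≤ 19, expected clicks 17 + 13 = 30.
Best is slot 3 and slot 4 with total expected clicks 32.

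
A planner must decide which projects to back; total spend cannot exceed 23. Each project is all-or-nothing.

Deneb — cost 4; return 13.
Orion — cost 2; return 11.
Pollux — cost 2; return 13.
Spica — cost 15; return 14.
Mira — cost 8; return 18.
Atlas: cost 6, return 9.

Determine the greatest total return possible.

64

Deneb + Orion + Pollux + Mira + Atlas: cost 4 + 2 + 2 + 8 + 6 = 22 ≤ 23, return 13 + 11 + 13 + 18 + 9 = 64.
Deneb + Orion + Pollux + Mira: cost 4 + 2 + 2 + 8 = 16 ≤ 23, return 13 + 11 + 13 + 18 = 55.
Deneb + Pollux + Mira + Atlas: cost 4 + 2 + 8 + 6 = 20 ≤ 23, return 13 + 13 + 18 + 9 = 53.
Best is Deneb, Orion, Pollux, Mira, and Atlas with total return 64.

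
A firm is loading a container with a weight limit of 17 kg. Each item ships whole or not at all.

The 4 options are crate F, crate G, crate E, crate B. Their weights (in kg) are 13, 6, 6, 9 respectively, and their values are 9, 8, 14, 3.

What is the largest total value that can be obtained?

22

This is a 0-1 knapsack instance.
Take crate G and crate E: weight 6 + 6 = 12 ≤ 17, value 8 + 14 = 22.
No other feasible combination does better.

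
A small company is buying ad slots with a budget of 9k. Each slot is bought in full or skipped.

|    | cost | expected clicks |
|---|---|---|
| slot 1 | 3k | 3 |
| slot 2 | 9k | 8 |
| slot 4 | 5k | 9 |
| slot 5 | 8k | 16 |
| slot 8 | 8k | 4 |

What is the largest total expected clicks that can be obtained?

16

Allowing fractional choices, the relaxed optimum would be about 17.8, but ad slots are indivisible.
slot 1 + slot 4: cost 3 + 5 = 8 ≤ 9, expected clicks 3 + 9 = 12.
slot 4: cost 5 ≤ 9, expected clicks 9.
slot 5: cost 8 ≤ 9, expected clicks 16.
Best is slot 5 with total expected clicks 16.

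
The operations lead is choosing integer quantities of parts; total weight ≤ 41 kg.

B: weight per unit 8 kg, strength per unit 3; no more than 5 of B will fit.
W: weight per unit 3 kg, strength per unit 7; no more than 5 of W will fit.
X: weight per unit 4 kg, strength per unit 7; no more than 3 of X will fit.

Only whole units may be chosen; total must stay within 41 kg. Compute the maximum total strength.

59

W has the best ratio (7/3); taking only W gives at most 5×7 = 35 (stopped by the supply cap of 5).
Mixing does better — 1×B, 5×W, and 3×X: weight 35 ≤ 41, strength 1·3 + 5·7 + 3·7 = 59.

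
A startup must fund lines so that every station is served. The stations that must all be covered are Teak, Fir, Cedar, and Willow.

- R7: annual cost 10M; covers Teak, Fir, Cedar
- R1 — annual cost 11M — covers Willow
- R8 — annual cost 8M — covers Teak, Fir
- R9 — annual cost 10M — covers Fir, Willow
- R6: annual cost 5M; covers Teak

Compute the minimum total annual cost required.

20

Choose R7 and R9: together they cover Teak, Fir, Cedar, Willow — every station.
Total annual cost: 10 + 10 = 20.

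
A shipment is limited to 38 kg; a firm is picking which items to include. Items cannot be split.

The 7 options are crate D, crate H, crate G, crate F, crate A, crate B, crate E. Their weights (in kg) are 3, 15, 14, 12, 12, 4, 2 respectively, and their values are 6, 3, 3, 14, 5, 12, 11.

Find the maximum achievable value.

crate D + crate F + crate A + crate B + crate E: weight 3 + 12 + 12 + 4 + 2 = 33 ≤ 38, value 6 + 14 + 5 + 12 + 11 = 48.
crate D + crate G + crate F + crate B + crate E: weight 3 + 14 + 12 + 4 + 2 = 35 ≤ 38, value 6 + 3 + 14 + 12 + 11 = 46.
crate D + crate H + crate F + crate B + crate E: weight 3 + 15 + 12 + 4 + 2 = 36 ≤ 38, value 6 + 3 + 14 + 12 + 11 = 46.
Best is crate D, crate F, crate A, crate B, and crate E with total value 48.

48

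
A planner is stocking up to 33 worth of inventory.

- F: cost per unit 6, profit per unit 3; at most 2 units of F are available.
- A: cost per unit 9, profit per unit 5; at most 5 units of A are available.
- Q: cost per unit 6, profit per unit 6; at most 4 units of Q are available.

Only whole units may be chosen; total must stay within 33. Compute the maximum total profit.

1×A and 4×Q: cost 33 ≤ 33, profit 1·5 + 4·6 = 29.
1×F and 4×Q: cost 30 ≤ 33, profit 1·3 + 4·6 = 27.
Best is 29.

29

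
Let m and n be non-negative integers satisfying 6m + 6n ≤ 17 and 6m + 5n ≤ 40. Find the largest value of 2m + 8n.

The continuous relaxation peaks at (0, 2.83) with value 22.67; rounding to a feasible lattice point costs some objective.
(m,n)=(0,2): 6·0+6·2=12≤17, 6·0+5·2=10≤40, objective 16.
(m,n)=(1,1): 6·1+6·1=12≤17, 6·1+5·1=11≤40, objective 10.
(m,n)=(0,1): 6·0+6·1=6≤17, 6·0+5·1=5≤40, objective 8.
No feasible integer point exceeds 16.

16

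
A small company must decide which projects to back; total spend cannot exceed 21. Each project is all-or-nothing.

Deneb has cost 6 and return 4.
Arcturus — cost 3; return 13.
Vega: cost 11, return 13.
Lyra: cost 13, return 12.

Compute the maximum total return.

This is a 0-1 knapsack instance.
Arcturus + Vega: cost 3 + 11 = 14 ≤ 21, return 13 + 13 = 26.
Deneb + Arcturus + Vega: cost 6 + 3 + 11 = 20 ≤ 21, return 4 + 13 + 13 = 30.
Arcturus + Lyra: cost 3 + 13 = 16 ≤ 21, return 13 + 12 = 25.
Best is Deneb, Arcturus, and Vega with total return 30.

30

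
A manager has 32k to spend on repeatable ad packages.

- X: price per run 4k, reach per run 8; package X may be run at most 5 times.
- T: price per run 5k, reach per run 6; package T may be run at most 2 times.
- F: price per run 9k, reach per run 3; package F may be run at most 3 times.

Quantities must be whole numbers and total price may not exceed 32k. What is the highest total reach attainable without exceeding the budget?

X has the best ratio (8/4); taking only X gives at most 5×8 = 40 (stopped by the supply cap of 5).
Mixing does better — 5×X and 2×T: price 30 ≤ 32, reach 5·8 + 2·6 = 52.

52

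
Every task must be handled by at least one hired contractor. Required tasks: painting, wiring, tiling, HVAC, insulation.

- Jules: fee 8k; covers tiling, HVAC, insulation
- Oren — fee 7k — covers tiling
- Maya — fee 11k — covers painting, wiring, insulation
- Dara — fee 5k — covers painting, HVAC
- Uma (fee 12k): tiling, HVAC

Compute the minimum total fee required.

19

This is a weighted set-cover instance.
Choose Jules and Maya: together they cover painting, wiring, tiling, HVAC, insulation — every task.
Total fee: 8 + 11 = 19.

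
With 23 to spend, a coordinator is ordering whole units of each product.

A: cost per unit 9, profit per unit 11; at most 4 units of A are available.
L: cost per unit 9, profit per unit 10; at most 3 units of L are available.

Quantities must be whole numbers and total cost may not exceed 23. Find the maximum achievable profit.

A has the best ratio (11/9); taking only A gives at most 2×11 = 22 (stopped by the cost limit).
Optimal: 2×A: cost 18 ≤ 23, profit 2·11 = 22.

22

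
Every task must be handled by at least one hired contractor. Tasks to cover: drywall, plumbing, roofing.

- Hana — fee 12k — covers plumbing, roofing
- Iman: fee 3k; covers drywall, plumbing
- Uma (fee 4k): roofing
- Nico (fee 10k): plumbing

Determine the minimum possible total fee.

Choose Iman and Uma: together they cover drywall, plumbing, roofing — every task.
Total fee: 3 + 4 = 7.
No cover costs less than 7.

7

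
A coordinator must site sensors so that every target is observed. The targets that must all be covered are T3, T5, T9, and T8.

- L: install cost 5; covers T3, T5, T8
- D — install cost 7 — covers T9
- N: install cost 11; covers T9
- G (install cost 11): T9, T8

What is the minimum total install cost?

12

Choose L and D: together they cover T3, T5, T9, T8 — every target.
Total install cost: 5 + 7 = 12.
No cover costs less than 12.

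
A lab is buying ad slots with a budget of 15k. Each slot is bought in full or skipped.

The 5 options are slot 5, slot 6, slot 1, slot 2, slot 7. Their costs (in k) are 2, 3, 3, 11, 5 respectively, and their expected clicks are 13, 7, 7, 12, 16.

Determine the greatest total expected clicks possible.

43

slot 5 + slot 6 + slot 7: cost 2 + 3 + 5 = 10 ≤ 15, expected clicks 13 + 7 + 16 = 36.
slot 5 + slot 6 + slot 1 + slot 7: cost 2 + 3 + 3 + 5 = 13 ≤ 15, expected clicks 13 + 7 + 7 + 16 = 43.
slot 5 + slot 1 + slot 7: cost 2 + 3 + 5 = 10 ≤ 15, expected clicks 13 + 7 + 16 = 36.
Best is slot 5, slot 6, slot 1, and slot 7 with total expected clicks 43.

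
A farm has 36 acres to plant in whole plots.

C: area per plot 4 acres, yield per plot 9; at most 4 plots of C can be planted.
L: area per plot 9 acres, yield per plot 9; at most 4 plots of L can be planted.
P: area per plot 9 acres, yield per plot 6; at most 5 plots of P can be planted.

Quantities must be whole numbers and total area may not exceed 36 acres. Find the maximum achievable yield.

54

This is a bounded integer knapsack.
4×C and 2×L: area 34 ≤ 36, yield 4·9 + 2·9 = 54.
4×C, 1×L, and 1×P: area 34 ≤ 36, yield 4·9 + 1·9 + 1·6 = 51.
Best is 54.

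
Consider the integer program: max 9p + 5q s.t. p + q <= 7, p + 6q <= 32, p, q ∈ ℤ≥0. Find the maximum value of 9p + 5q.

(p,q)=(7,0): 1·7+1·0=7≤7, 1·7+6·0=7≤32, objective 63.
(p,q)=(6,1): 1·6+1·1=7≤7, 1·6+6·1=12≤32, objective 59.
(p,q)=(6,0): 1·6+1·0=6≤7, 1·6+6·0=6≤32, objective 54.
Maximum is 63 at (p,q)=(7,0).

63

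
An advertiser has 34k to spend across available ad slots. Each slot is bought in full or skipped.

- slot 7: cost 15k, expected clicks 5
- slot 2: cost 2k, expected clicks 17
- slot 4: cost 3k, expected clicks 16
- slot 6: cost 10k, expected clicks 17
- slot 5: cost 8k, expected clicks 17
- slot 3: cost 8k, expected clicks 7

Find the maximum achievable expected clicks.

slot 2 + slot 4 + slot 6 + slot 5: cost 2 + 3 + 10 + 8 = 23 ≤ 34, expected clicks 17 + 16 + 17 + 17 = 67.
slot 2 + slot 6 + slot 5 + slot 3: cost 2 + 10 + 8 + 8 = 28 ≤ 34, expected clicks 17 + 17 + 17 + 7 = 58.
slot 2 + slot 4 + slot 6 + slot 5 + slot 3: cost 2 + 3 + 10 + 8 + 8 = 31 ≤ 34, expected clicks 17 + 16 + 17 + 17 + 7 = 74.
Best is slot 2, slot 4, slot 6, slot 5, and slot 3 with total expected clicks 74.

74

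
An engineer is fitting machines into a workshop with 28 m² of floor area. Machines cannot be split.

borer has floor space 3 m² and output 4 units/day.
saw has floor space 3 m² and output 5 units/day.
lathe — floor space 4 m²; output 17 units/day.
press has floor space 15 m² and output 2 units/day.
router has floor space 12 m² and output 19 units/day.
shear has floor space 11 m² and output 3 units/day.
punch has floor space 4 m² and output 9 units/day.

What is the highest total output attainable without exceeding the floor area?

This is a 0-1 knapsack instance.
Allowing fractional choices, the relaxed optimum would be about 54.5, but machines are indivisible.
saw + lathe + router + punch: floor space 3 + 4 + 12 + 4 = 23 ≤ 28, output 5 + 17 + 19 + 9 = 50.
borer + saw + lathe + router + punch: floor space 3 + 3 + 4 + 12 + 4 = 26 ≤ 28, output 4 + 5 + 17 + 19 + 9 = 54.
borer + lathe + router + punch: floor space 3 + 4 + 12 + 4 = 23 ≤ 28, output 4 + 17 + 19 + 9 = 49.
Best is borer, saw, lathe, router, and punch with total output 54.

54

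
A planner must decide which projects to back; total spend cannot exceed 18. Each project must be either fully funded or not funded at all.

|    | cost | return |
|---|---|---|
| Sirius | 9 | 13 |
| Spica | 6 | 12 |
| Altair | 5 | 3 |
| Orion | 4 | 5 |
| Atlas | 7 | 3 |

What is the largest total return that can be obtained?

25

Sirius + Spica: cost 9 + 6 = 15 ≤ 18, return 13 + 12 = 25.
Spica + Altair + Orion: cost 6 + 5 + 4 = 15 ≤ 18, return 12 + 3 + 5 = 20.
Sirius + Altair + Orion: cost 9 + 5 + 4 = 18 ≤ 18, return 13 + 3 + 5 = 21.
Best is Sirius and Spica with total return 25.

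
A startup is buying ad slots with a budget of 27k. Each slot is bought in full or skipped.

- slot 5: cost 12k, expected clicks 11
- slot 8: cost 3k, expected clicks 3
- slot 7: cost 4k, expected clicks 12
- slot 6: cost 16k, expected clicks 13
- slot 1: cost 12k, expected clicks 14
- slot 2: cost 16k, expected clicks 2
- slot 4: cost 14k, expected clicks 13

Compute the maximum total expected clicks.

Allowing fractional choices, the relaxed optimum would be about 36.4, but ad slots are indivisible.
slot 8 + slot 7 + slot 4: cost 3 + 4 + 14 = 21 ≤ 27, expected clicks 3 + 12 + 13 = 28.
slot 8 + slot 7 + slot 6: cost 3 + 4 + 16 = 23 ≤ 27, expected clicks 3 + 12 + 13 = 28.
slot 8 + slot 7 + slot 1: cost 3 + 4 + 12 = 19 ≤ 27, expected clicks 3 + 12 + 14 = 29.
Best is slot 8, slot 7, and slot 1 with total expected clicks 29.

29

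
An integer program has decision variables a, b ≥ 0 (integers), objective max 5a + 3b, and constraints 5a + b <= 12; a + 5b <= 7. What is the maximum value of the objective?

13

(a,b)=(2,1) is feasible, giving 13.
(a,b)=(2,0) is feasible, giving 10.
(a,b)=(1,1) is feasible, giving 8.
(a,b)=(1,0) is feasible, giving 5.
The best lattice point is (2,1), giving 13.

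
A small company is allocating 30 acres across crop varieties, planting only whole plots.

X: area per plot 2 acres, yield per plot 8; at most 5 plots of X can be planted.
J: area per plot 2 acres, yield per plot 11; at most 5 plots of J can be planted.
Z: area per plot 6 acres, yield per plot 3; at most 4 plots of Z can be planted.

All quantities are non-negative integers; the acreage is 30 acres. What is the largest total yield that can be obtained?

98

Take 5×X, 5×J, and 1×Z: area 26 ≤ 30, yield 5·8 + 5·11 + 1·3 = 98.
J has the best ratio (11/2) and is taken to its limit of 5; remaining capacity is filled optimally with the others.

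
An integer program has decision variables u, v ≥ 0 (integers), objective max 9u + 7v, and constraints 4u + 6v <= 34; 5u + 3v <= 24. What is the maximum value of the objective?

48

The continuous relaxation peaks at (2.33, 4.11) with value 49.78; rounding to a feasible lattice point costs some objective.
(u,v)=(3,3): 4·3+6·3=30≤34, 5·3+3·3=24≤24, objective 48.
(u,v)=(2,4): 4·2+6·4=32≤34, 5·2+3·4=22≤24, objective 46.
(u,v)=(1,5): 4·1+6·5=34≤34, 5·1+3·5=20≤24, objective 44.
No feasible integer point exceeds 48.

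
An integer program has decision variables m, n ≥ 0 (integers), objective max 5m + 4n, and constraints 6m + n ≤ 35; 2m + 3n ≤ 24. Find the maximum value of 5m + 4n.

41

Relaxing integrality, the LP optimum is 43.81 at (m,n) = (5.06, 4.62), which is not an integer point.
(m,n)=(5,4): 6·5+1·4=34≤35, 2·5+3·4=22≤24, objective 41.
(m,n)=(4,5): 6·4+1·5=29≤35, 2·4+3·5=23≤24, objective 40.
The best lattice point is (5,4), giving 41.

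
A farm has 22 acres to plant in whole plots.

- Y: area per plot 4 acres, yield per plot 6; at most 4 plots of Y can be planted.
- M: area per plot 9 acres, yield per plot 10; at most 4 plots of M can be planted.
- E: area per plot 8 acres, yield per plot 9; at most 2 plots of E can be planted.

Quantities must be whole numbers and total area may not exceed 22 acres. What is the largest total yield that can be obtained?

28

Y has the best ratio (6/4); taking only Y gives at most 4×6 = 24 (stopped by the supply cap of 4).
Mixing does better — 3×Y and 1×M: area 21 ≤ 22, yield 3·6 + 1·10 = 28.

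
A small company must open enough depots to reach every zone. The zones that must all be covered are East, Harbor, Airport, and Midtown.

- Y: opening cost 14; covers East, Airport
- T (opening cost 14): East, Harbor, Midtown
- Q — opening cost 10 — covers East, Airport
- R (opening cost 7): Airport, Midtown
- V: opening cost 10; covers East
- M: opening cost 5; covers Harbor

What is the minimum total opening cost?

The greedy cost-per-new-zone heuristic would pick R, M, and Q for 22, but a cheaper cover exists.
Choose T and R: together they cover East, Harbor, Airport, Midtown — every zone.
Total opening cost: 14 + 7 = 21.
No cover costs less than 21.

21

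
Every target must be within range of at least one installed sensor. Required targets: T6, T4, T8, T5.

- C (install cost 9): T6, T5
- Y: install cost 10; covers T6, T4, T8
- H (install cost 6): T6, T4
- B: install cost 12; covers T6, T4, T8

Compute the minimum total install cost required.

19

The greedy cost-per-new-target heuristic would pick H, C, and Y for 25, but a cheaper cover exists.
Choose C and Y: together they cover T6, T4, T8, T5 — every target.
Total install cost: 9 + 10 = 19.
No cover costs less than 19.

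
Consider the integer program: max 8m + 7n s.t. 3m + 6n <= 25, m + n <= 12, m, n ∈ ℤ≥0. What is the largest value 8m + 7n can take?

64

The continuous relaxation peaks at (8.33, 0) with value 66.67; rounding to a feasible lattice point costs some objective.
(m,n)=(8,0): 3·8+6·0=24≤25, 1·8+1·0=8≤12, objective 64.
(m,n)=(7,0): 3·7+6·0=21≤25, 1·7+1·0=7≤12, objective 56.
The best lattice point is (8,0), giving 64.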